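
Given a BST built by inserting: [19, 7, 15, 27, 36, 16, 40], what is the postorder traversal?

Tree insertion order: [19, 7, 15, 27, 36, 16, 40]
Tree (level-order array): [19, 7, 27, None, 15, None, 36, None, 16, None, 40]
Postorder traversal: [16, 15, 7, 40, 36, 27, 19]


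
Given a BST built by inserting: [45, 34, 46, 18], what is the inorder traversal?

Tree insertion order: [45, 34, 46, 18]
Tree (level-order array): [45, 34, 46, 18]
Inorder traversal: [18, 34, 45, 46]


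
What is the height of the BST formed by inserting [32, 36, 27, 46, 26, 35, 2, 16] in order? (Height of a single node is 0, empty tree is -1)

Insertion order: [32, 36, 27, 46, 26, 35, 2, 16]
Tree (level-order array): [32, 27, 36, 26, None, 35, 46, 2, None, None, None, None, None, None, 16]
Compute height bottom-up (empty subtree = -1):
  height(16) = 1 + max(-1, -1) = 0
  height(2) = 1 + max(-1, 0) = 1
  height(26) = 1 + max(1, -1) = 2
  height(27) = 1 + max(2, -1) = 3
  height(35) = 1 + max(-1, -1) = 0
  height(46) = 1 + max(-1, -1) = 0
  height(36) = 1 + max(0, 0) = 1
  height(32) = 1 + max(3, 1) = 4
Height = 4


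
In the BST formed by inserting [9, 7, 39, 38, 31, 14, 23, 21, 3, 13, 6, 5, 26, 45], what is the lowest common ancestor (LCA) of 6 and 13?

Tree insertion order: [9, 7, 39, 38, 31, 14, 23, 21, 3, 13, 6, 5, 26, 45]
Tree (level-order array): [9, 7, 39, 3, None, 38, 45, None, 6, 31, None, None, None, 5, None, 14, None, None, None, 13, 23, None, None, 21, 26]
In a BST, the LCA of p=6, q=13 is the first node v on the
root-to-leaf path with p <= v <= q (go left if both < v, right if both > v).
Walk from root:
  at 9: 6 <= 9 <= 13, this is the LCA
LCA = 9


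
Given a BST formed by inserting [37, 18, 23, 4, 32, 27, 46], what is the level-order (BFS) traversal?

Tree insertion order: [37, 18, 23, 4, 32, 27, 46]
Tree (level-order array): [37, 18, 46, 4, 23, None, None, None, None, None, 32, 27]
BFS from the root, enqueuing left then right child of each popped node:
  queue [37] -> pop 37, enqueue [18, 46], visited so far: [37]
  queue [18, 46] -> pop 18, enqueue [4, 23], visited so far: [37, 18]
  queue [46, 4, 23] -> pop 46, enqueue [none], visited so far: [37, 18, 46]
  queue [4, 23] -> pop 4, enqueue [none], visited so far: [37, 18, 46, 4]
  queue [23] -> pop 23, enqueue [32], visited so far: [37, 18, 46, 4, 23]
  queue [32] -> pop 32, enqueue [27], visited so far: [37, 18, 46, 4, 23, 32]
  queue [27] -> pop 27, enqueue [none], visited so far: [37, 18, 46, 4, 23, 32, 27]
Result: [37, 18, 46, 4, 23, 32, 27]


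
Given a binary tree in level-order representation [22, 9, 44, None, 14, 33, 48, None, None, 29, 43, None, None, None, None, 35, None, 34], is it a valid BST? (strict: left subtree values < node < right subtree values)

Level-order array: [22, 9, 44, None, 14, 33, 48, None, None, 29, 43, None, None, None, None, 35, None, 34]
Validate using subtree bounds (lo, hi): at each node, require lo < value < hi,
then recurse left with hi=value and right with lo=value.
Preorder trace (stopping at first violation):
  at node 22 with bounds (-inf, +inf): OK
  at node 9 with bounds (-inf, 22): OK
  at node 14 with bounds (9, 22): OK
  at node 44 with bounds (22, +inf): OK
  at node 33 with bounds (22, 44): OK
  at node 29 with bounds (22, 33): OK
  at node 43 with bounds (33, 44): OK
  at node 35 with bounds (33, 43): OK
  at node 34 with bounds (33, 35): OK
  at node 48 with bounds (44, +inf): OK
No violation found at any node.
Result: Valid BST


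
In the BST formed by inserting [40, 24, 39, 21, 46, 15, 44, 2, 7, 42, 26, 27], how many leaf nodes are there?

Tree built from: [40, 24, 39, 21, 46, 15, 44, 2, 7, 42, 26, 27]
Tree (level-order array): [40, 24, 46, 21, 39, 44, None, 15, None, 26, None, 42, None, 2, None, None, 27, None, None, None, 7]
Rule: A leaf has 0 children.
Per-node child counts:
  node 40: 2 child(ren)
  node 24: 2 child(ren)
  node 21: 1 child(ren)
  node 15: 1 child(ren)
  node 2: 1 child(ren)
  node 7: 0 child(ren)
  node 39: 1 child(ren)
  node 26: 1 child(ren)
  node 27: 0 child(ren)
  node 46: 1 child(ren)
  node 44: 1 child(ren)
  node 42: 0 child(ren)
Matching nodes: [7, 27, 42]
Count of leaf nodes: 3


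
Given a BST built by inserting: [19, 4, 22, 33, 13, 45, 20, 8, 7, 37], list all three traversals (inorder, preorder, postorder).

Tree insertion order: [19, 4, 22, 33, 13, 45, 20, 8, 7, 37]
Tree (level-order array): [19, 4, 22, None, 13, 20, 33, 8, None, None, None, None, 45, 7, None, 37]
Inorder (L, root, R): [4, 7, 8, 13, 19, 20, 22, 33, 37, 45]
Preorder (root, L, R): [19, 4, 13, 8, 7, 22, 20, 33, 45, 37]
Postorder (L, R, root): [7, 8, 13, 4, 20, 37, 45, 33, 22, 19]


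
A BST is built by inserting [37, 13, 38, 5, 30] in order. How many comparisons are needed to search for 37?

Search path for 37: 37
Found: True
Comparisons: 1


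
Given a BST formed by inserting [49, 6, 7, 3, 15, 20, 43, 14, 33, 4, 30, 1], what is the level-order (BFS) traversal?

Tree insertion order: [49, 6, 7, 3, 15, 20, 43, 14, 33, 4, 30, 1]
Tree (level-order array): [49, 6, None, 3, 7, 1, 4, None, 15, None, None, None, None, 14, 20, None, None, None, 43, 33, None, 30]
BFS from the root, enqueuing left then right child of each popped node:
  queue [49] -> pop 49, enqueue [6], visited so far: [49]
  queue [6] -> pop 6, enqueue [3, 7], visited so far: [49, 6]
  queue [3, 7] -> pop 3, enqueue [1, 4], visited so far: [49, 6, 3]
  queue [7, 1, 4] -> pop 7, enqueue [15], visited so far: [49, 6, 3, 7]
  queue [1, 4, 15] -> pop 1, enqueue [none], visited so far: [49, 6, 3, 7, 1]
  queue [4, 15] -> pop 4, enqueue [none], visited so far: [49, 6, 3, 7, 1, 4]
  queue [15] -> pop 15, enqueue [14, 20], visited so far: [49, 6, 3, 7, 1, 4, 15]
  queue [14, 20] -> pop 14, enqueue [none], visited so far: [49, 6, 3, 7, 1, 4, 15, 14]
  queue [20] -> pop 20, enqueue [43], visited so far: [49, 6, 3, 7, 1, 4, 15, 14, 20]
  queue [43] -> pop 43, enqueue [33], visited so far: [49, 6, 3, 7, 1, 4, 15, 14, 20, 43]
  queue [33] -> pop 33, enqueue [30], visited so far: [49, 6, 3, 7, 1, 4, 15, 14, 20, 43, 33]
  queue [30] -> pop 30, enqueue [none], visited so far: [49, 6, 3, 7, 1, 4, 15, 14, 20, 43, 33, 30]
Result: [49, 6, 3, 7, 1, 4, 15, 14, 20, 43, 33, 30]


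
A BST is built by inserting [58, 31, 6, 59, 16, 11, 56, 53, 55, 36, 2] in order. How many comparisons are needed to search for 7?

Search path for 7: 58 -> 31 -> 6 -> 16 -> 11
Found: False
Comparisons: 5


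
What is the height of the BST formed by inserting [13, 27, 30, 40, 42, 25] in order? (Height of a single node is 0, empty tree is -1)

Insertion order: [13, 27, 30, 40, 42, 25]
Tree (level-order array): [13, None, 27, 25, 30, None, None, None, 40, None, 42]
Compute height bottom-up (empty subtree = -1):
  height(25) = 1 + max(-1, -1) = 0
  height(42) = 1 + max(-1, -1) = 0
  height(40) = 1 + max(-1, 0) = 1
  height(30) = 1 + max(-1, 1) = 2
  height(27) = 1 + max(0, 2) = 3
  height(13) = 1 + max(-1, 3) = 4
Height = 4


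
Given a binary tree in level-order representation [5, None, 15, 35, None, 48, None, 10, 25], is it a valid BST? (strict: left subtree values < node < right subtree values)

Level-order array: [5, None, 15, 35, None, 48, None, 10, 25]
Validate using subtree bounds (lo, hi): at each node, require lo < value < hi,
then recurse left with hi=value and right with lo=value.
Preorder trace (stopping at first violation):
  at node 5 with bounds (-inf, +inf): OK
  at node 15 with bounds (5, +inf): OK
  at node 35 with bounds (5, 15): VIOLATION
Node 35 violates its bound: not (5 < 35 < 15).
Result: Not a valid BST


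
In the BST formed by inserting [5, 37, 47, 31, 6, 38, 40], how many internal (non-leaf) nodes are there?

Tree built from: [5, 37, 47, 31, 6, 38, 40]
Tree (level-order array): [5, None, 37, 31, 47, 6, None, 38, None, None, None, None, 40]
Rule: An internal node has at least one child.
Per-node child counts:
  node 5: 1 child(ren)
  node 37: 2 child(ren)
  node 31: 1 child(ren)
  node 6: 0 child(ren)
  node 47: 1 child(ren)
  node 38: 1 child(ren)
  node 40: 0 child(ren)
Matching nodes: [5, 37, 31, 47, 38]
Count of internal (non-leaf) nodes: 5


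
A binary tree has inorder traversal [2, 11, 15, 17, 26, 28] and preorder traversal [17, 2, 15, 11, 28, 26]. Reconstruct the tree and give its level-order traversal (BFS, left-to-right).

Inorder:  [2, 11, 15, 17, 26, 28]
Preorder: [17, 2, 15, 11, 28, 26]
Algorithm: preorder visits root first, so consume preorder in order;
for each root, split the current inorder slice at that value into
left-subtree inorder and right-subtree inorder, then recurse.
Recursive splits:
  root=17; inorder splits into left=[2, 11, 15], right=[26, 28]
  root=2; inorder splits into left=[], right=[11, 15]
  root=15; inorder splits into left=[11], right=[]
  root=11; inorder splits into left=[], right=[]
  root=28; inorder splits into left=[26], right=[]
  root=26; inorder splits into left=[], right=[]
Reconstructed level-order: [17, 2, 28, 15, 26, 11]


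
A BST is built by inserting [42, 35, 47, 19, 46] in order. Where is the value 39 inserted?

Starting tree (level order): [42, 35, 47, 19, None, 46]
Insertion path: 42 -> 35
Result: insert 39 as right child of 35
Final tree (level order): [42, 35, 47, 19, 39, 46]


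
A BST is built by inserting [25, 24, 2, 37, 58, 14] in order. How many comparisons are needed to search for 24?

Search path for 24: 25 -> 24
Found: True
Comparisons: 2


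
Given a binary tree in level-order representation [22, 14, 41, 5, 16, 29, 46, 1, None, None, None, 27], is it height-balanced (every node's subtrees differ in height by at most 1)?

Tree (level-order array): [22, 14, 41, 5, 16, 29, 46, 1, None, None, None, 27]
Definition: a tree is height-balanced if, at every node, |h(left) - h(right)| <= 1 (empty subtree has height -1).
Bottom-up per-node check:
  node 1: h_left=-1, h_right=-1, diff=0 [OK], height=0
  node 5: h_left=0, h_right=-1, diff=1 [OK], height=1
  node 16: h_left=-1, h_right=-1, diff=0 [OK], height=0
  node 14: h_left=1, h_right=0, diff=1 [OK], height=2
  node 27: h_left=-1, h_right=-1, diff=0 [OK], height=0
  node 29: h_left=0, h_right=-1, diff=1 [OK], height=1
  node 46: h_left=-1, h_right=-1, diff=0 [OK], height=0
  node 41: h_left=1, h_right=0, diff=1 [OK], height=2
  node 22: h_left=2, h_right=2, diff=0 [OK], height=3
All nodes satisfy the balance condition.
Result: Balanced


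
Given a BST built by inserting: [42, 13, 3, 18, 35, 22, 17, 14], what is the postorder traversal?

Tree insertion order: [42, 13, 3, 18, 35, 22, 17, 14]
Tree (level-order array): [42, 13, None, 3, 18, None, None, 17, 35, 14, None, 22]
Postorder traversal: [3, 14, 17, 22, 35, 18, 13, 42]


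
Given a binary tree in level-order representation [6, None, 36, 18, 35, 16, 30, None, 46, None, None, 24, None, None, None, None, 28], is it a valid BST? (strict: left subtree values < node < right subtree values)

Level-order array: [6, None, 36, 18, 35, 16, 30, None, 46, None, None, 24, None, None, None, None, 28]
Validate using subtree bounds (lo, hi): at each node, require lo < value < hi,
then recurse left with hi=value and right with lo=value.
Preorder trace (stopping at first violation):
  at node 6 with bounds (-inf, +inf): OK
  at node 36 with bounds (6, +inf): OK
  at node 18 with bounds (6, 36): OK
  at node 16 with bounds (6, 18): OK
  at node 30 with bounds (18, 36): OK
  at node 24 with bounds (18, 30): OK
  at node 28 with bounds (24, 30): OK
  at node 35 with bounds (36, +inf): VIOLATION
Node 35 violates its bound: not (36 < 35 < +inf).
Result: Not a valid BST


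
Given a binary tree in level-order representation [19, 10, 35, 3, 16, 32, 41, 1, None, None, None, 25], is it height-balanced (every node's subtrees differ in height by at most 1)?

Tree (level-order array): [19, 10, 35, 3, 16, 32, 41, 1, None, None, None, 25]
Definition: a tree is height-balanced if, at every node, |h(left) - h(right)| <= 1 (empty subtree has height -1).
Bottom-up per-node check:
  node 1: h_left=-1, h_right=-1, diff=0 [OK], height=0
  node 3: h_left=0, h_right=-1, diff=1 [OK], height=1
  node 16: h_left=-1, h_right=-1, diff=0 [OK], height=0
  node 10: h_left=1, h_right=0, diff=1 [OK], height=2
  node 25: h_left=-1, h_right=-1, diff=0 [OK], height=0
  node 32: h_left=0, h_right=-1, diff=1 [OK], height=1
  node 41: h_left=-1, h_right=-1, diff=0 [OK], height=0
  node 35: h_left=1, h_right=0, diff=1 [OK], height=2
  node 19: h_left=2, h_right=2, diff=0 [OK], height=3
All nodes satisfy the balance condition.
Result: Balanced


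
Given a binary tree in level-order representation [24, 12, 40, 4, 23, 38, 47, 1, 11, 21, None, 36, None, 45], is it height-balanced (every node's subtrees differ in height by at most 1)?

Tree (level-order array): [24, 12, 40, 4, 23, 38, 47, 1, 11, 21, None, 36, None, 45]
Definition: a tree is height-balanced if, at every node, |h(left) - h(right)| <= 1 (empty subtree has height -1).
Bottom-up per-node check:
  node 1: h_left=-1, h_right=-1, diff=0 [OK], height=0
  node 11: h_left=-1, h_right=-1, diff=0 [OK], height=0
  node 4: h_left=0, h_right=0, diff=0 [OK], height=1
  node 21: h_left=-1, h_right=-1, diff=0 [OK], height=0
  node 23: h_left=0, h_right=-1, diff=1 [OK], height=1
  node 12: h_left=1, h_right=1, diff=0 [OK], height=2
  node 36: h_left=-1, h_right=-1, diff=0 [OK], height=0
  node 38: h_left=0, h_right=-1, diff=1 [OK], height=1
  node 45: h_left=-1, h_right=-1, diff=0 [OK], height=0
  node 47: h_left=0, h_right=-1, diff=1 [OK], height=1
  node 40: h_left=1, h_right=1, diff=0 [OK], height=2
  node 24: h_left=2, h_right=2, diff=0 [OK], height=3
All nodes satisfy the balance condition.
Result: Balanced


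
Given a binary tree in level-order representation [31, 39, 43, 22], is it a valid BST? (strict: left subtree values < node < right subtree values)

Level-order array: [31, 39, 43, 22]
Validate using subtree bounds (lo, hi): at each node, require lo < value < hi,
then recurse left with hi=value and right with lo=value.
Preorder trace (stopping at first violation):
  at node 31 with bounds (-inf, +inf): OK
  at node 39 with bounds (-inf, 31): VIOLATION
Node 39 violates its bound: not (-inf < 39 < 31).
Result: Not a valid BST


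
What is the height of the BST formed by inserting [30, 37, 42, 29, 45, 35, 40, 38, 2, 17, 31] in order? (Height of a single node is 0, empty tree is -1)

Insertion order: [30, 37, 42, 29, 45, 35, 40, 38, 2, 17, 31]
Tree (level-order array): [30, 29, 37, 2, None, 35, 42, None, 17, 31, None, 40, 45, None, None, None, None, 38]
Compute height bottom-up (empty subtree = -1):
  height(17) = 1 + max(-1, -1) = 0
  height(2) = 1 + max(-1, 0) = 1
  height(29) = 1 + max(1, -1) = 2
  height(31) = 1 + max(-1, -1) = 0
  height(35) = 1 + max(0, -1) = 1
  height(38) = 1 + max(-1, -1) = 0
  height(40) = 1 + max(0, -1) = 1
  height(45) = 1 + max(-1, -1) = 0
  height(42) = 1 + max(1, 0) = 2
  height(37) = 1 + max(1, 2) = 3
  height(30) = 1 + max(2, 3) = 4
Height = 4


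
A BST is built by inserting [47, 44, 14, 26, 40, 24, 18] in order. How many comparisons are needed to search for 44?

Search path for 44: 47 -> 44
Found: True
Comparisons: 2


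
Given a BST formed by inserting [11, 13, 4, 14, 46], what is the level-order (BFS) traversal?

Tree insertion order: [11, 13, 4, 14, 46]
Tree (level-order array): [11, 4, 13, None, None, None, 14, None, 46]
BFS from the root, enqueuing left then right child of each popped node:
  queue [11] -> pop 11, enqueue [4, 13], visited so far: [11]
  queue [4, 13] -> pop 4, enqueue [none], visited so far: [11, 4]
  queue [13] -> pop 13, enqueue [14], visited so far: [11, 4, 13]
  queue [14] -> pop 14, enqueue [46], visited so far: [11, 4, 13, 14]
  queue [46] -> pop 46, enqueue [none], visited so far: [11, 4, 13, 14, 46]
Result: [11, 4, 13, 14, 46]


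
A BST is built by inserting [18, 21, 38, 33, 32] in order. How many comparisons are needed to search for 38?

Search path for 38: 18 -> 21 -> 38
Found: True
Comparisons: 3


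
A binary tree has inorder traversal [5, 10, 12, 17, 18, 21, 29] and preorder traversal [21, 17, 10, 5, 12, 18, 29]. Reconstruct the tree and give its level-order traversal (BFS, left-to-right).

Inorder:  [5, 10, 12, 17, 18, 21, 29]
Preorder: [21, 17, 10, 5, 12, 18, 29]
Algorithm: preorder visits root first, so consume preorder in order;
for each root, split the current inorder slice at that value into
left-subtree inorder and right-subtree inorder, then recurse.
Recursive splits:
  root=21; inorder splits into left=[5, 10, 12, 17, 18], right=[29]
  root=17; inorder splits into left=[5, 10, 12], right=[18]
  root=10; inorder splits into left=[5], right=[12]
  root=5; inorder splits into left=[], right=[]
  root=12; inorder splits into left=[], right=[]
  root=18; inorder splits into left=[], right=[]
  root=29; inorder splits into left=[], right=[]
Reconstructed level-order: [21, 17, 29, 10, 18, 5, 12]


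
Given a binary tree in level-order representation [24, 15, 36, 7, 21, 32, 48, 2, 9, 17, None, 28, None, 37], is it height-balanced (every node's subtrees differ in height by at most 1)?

Tree (level-order array): [24, 15, 36, 7, 21, 32, 48, 2, 9, 17, None, 28, None, 37]
Definition: a tree is height-balanced if, at every node, |h(left) - h(right)| <= 1 (empty subtree has height -1).
Bottom-up per-node check:
  node 2: h_left=-1, h_right=-1, diff=0 [OK], height=0
  node 9: h_left=-1, h_right=-1, diff=0 [OK], height=0
  node 7: h_left=0, h_right=0, diff=0 [OK], height=1
  node 17: h_left=-1, h_right=-1, diff=0 [OK], height=0
  node 21: h_left=0, h_right=-1, diff=1 [OK], height=1
  node 15: h_left=1, h_right=1, diff=0 [OK], height=2
  node 28: h_left=-1, h_right=-1, diff=0 [OK], height=0
  node 32: h_left=0, h_right=-1, diff=1 [OK], height=1
  node 37: h_left=-1, h_right=-1, diff=0 [OK], height=0
  node 48: h_left=0, h_right=-1, diff=1 [OK], height=1
  node 36: h_left=1, h_right=1, diff=0 [OK], height=2
  node 24: h_left=2, h_right=2, diff=0 [OK], height=3
All nodes satisfy the balance condition.
Result: Balanced


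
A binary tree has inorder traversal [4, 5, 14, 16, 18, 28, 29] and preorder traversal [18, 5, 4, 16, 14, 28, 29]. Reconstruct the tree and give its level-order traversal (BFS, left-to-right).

Inorder:  [4, 5, 14, 16, 18, 28, 29]
Preorder: [18, 5, 4, 16, 14, 28, 29]
Algorithm: preorder visits root first, so consume preorder in order;
for each root, split the current inorder slice at that value into
left-subtree inorder and right-subtree inorder, then recurse.
Recursive splits:
  root=18; inorder splits into left=[4, 5, 14, 16], right=[28, 29]
  root=5; inorder splits into left=[4], right=[14, 16]
  root=4; inorder splits into left=[], right=[]
  root=16; inorder splits into left=[14], right=[]
  root=14; inorder splits into left=[], right=[]
  root=28; inorder splits into left=[], right=[29]
  root=29; inorder splits into left=[], right=[]
Reconstructed level-order: [18, 5, 28, 4, 16, 29, 14]


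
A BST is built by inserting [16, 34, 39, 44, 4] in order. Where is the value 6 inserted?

Starting tree (level order): [16, 4, 34, None, None, None, 39, None, 44]
Insertion path: 16 -> 4
Result: insert 6 as right child of 4
Final tree (level order): [16, 4, 34, None, 6, None, 39, None, None, None, 44]


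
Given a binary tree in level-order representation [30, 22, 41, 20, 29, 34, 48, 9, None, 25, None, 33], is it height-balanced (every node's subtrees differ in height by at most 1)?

Tree (level-order array): [30, 22, 41, 20, 29, 34, 48, 9, None, 25, None, 33]
Definition: a tree is height-balanced if, at every node, |h(left) - h(right)| <= 1 (empty subtree has height -1).
Bottom-up per-node check:
  node 9: h_left=-1, h_right=-1, diff=0 [OK], height=0
  node 20: h_left=0, h_right=-1, diff=1 [OK], height=1
  node 25: h_left=-1, h_right=-1, diff=0 [OK], height=0
  node 29: h_left=0, h_right=-1, diff=1 [OK], height=1
  node 22: h_left=1, h_right=1, diff=0 [OK], height=2
  node 33: h_left=-1, h_right=-1, diff=0 [OK], height=0
  node 34: h_left=0, h_right=-1, diff=1 [OK], height=1
  node 48: h_left=-1, h_right=-1, diff=0 [OK], height=0
  node 41: h_left=1, h_right=0, diff=1 [OK], height=2
  node 30: h_left=2, h_right=2, diff=0 [OK], height=3
All nodes satisfy the balance condition.
Result: Balanced


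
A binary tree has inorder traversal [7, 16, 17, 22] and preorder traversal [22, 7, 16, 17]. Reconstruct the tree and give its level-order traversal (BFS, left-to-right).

Inorder:  [7, 16, 17, 22]
Preorder: [22, 7, 16, 17]
Algorithm: preorder visits root first, so consume preorder in order;
for each root, split the current inorder slice at that value into
left-subtree inorder and right-subtree inorder, then recurse.
Recursive splits:
  root=22; inorder splits into left=[7, 16, 17], right=[]
  root=7; inorder splits into left=[], right=[16, 17]
  root=16; inorder splits into left=[], right=[17]
  root=17; inorder splits into left=[], right=[]
Reconstructed level-order: [22, 7, 16, 17]


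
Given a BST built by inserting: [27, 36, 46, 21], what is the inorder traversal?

Tree insertion order: [27, 36, 46, 21]
Tree (level-order array): [27, 21, 36, None, None, None, 46]
Inorder traversal: [21, 27, 36, 46]


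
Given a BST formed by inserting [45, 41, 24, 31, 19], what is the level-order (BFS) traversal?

Tree insertion order: [45, 41, 24, 31, 19]
Tree (level-order array): [45, 41, None, 24, None, 19, 31]
BFS from the root, enqueuing left then right child of each popped node:
  queue [45] -> pop 45, enqueue [41], visited so far: [45]
  queue [41] -> pop 41, enqueue [24], visited so far: [45, 41]
  queue [24] -> pop 24, enqueue [19, 31], visited so far: [45, 41, 24]
  queue [19, 31] -> pop 19, enqueue [none], visited so far: [45, 41, 24, 19]
  queue [31] -> pop 31, enqueue [none], visited so far: [45, 41, 24, 19, 31]
Result: [45, 41, 24, 19, 31]


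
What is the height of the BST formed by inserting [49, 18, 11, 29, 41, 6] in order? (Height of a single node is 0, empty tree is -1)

Insertion order: [49, 18, 11, 29, 41, 6]
Tree (level-order array): [49, 18, None, 11, 29, 6, None, None, 41]
Compute height bottom-up (empty subtree = -1):
  height(6) = 1 + max(-1, -1) = 0
  height(11) = 1 + max(0, -1) = 1
  height(41) = 1 + max(-1, -1) = 0
  height(29) = 1 + max(-1, 0) = 1
  height(18) = 1 + max(1, 1) = 2
  height(49) = 1 + max(2, -1) = 3
Height = 3


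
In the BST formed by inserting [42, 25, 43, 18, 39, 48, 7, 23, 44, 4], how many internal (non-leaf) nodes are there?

Tree built from: [42, 25, 43, 18, 39, 48, 7, 23, 44, 4]
Tree (level-order array): [42, 25, 43, 18, 39, None, 48, 7, 23, None, None, 44, None, 4]
Rule: An internal node has at least one child.
Per-node child counts:
  node 42: 2 child(ren)
  node 25: 2 child(ren)
  node 18: 2 child(ren)
  node 7: 1 child(ren)
  node 4: 0 child(ren)
  node 23: 0 child(ren)
  node 39: 0 child(ren)
  node 43: 1 child(ren)
  node 48: 1 child(ren)
  node 44: 0 child(ren)
Matching nodes: [42, 25, 18, 7, 43, 48]
Count of internal (non-leaf) nodes: 6


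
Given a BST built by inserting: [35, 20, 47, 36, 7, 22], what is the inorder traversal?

Tree insertion order: [35, 20, 47, 36, 7, 22]
Tree (level-order array): [35, 20, 47, 7, 22, 36]
Inorder traversal: [7, 20, 22, 35, 36, 47]


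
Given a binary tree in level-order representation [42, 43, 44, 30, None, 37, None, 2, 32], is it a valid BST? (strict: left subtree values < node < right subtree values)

Level-order array: [42, 43, 44, 30, None, 37, None, 2, 32]
Validate using subtree bounds (lo, hi): at each node, require lo < value < hi,
then recurse left with hi=value and right with lo=value.
Preorder trace (stopping at first violation):
  at node 42 with bounds (-inf, +inf): OK
  at node 43 with bounds (-inf, 42): VIOLATION
Node 43 violates its bound: not (-inf < 43 < 42).
Result: Not a valid BST


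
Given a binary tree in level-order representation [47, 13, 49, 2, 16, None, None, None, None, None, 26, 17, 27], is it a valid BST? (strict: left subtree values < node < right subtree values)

Level-order array: [47, 13, 49, 2, 16, None, None, None, None, None, 26, 17, 27]
Validate using subtree bounds (lo, hi): at each node, require lo < value < hi,
then recurse left with hi=value and right with lo=value.
Preorder trace (stopping at first violation):
  at node 47 with bounds (-inf, +inf): OK
  at node 13 with bounds (-inf, 47): OK
  at node 2 with bounds (-inf, 13): OK
  at node 16 with bounds (13, 47): OK
  at node 26 with bounds (16, 47): OK
  at node 17 with bounds (16, 26): OK
  at node 27 with bounds (26, 47): OK
  at node 49 with bounds (47, +inf): OK
No violation found at any node.
Result: Valid BST


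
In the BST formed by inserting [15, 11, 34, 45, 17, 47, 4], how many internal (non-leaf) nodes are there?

Tree built from: [15, 11, 34, 45, 17, 47, 4]
Tree (level-order array): [15, 11, 34, 4, None, 17, 45, None, None, None, None, None, 47]
Rule: An internal node has at least one child.
Per-node child counts:
  node 15: 2 child(ren)
  node 11: 1 child(ren)
  node 4: 0 child(ren)
  node 34: 2 child(ren)
  node 17: 0 child(ren)
  node 45: 1 child(ren)
  node 47: 0 child(ren)
Matching nodes: [15, 11, 34, 45]
Count of internal (non-leaf) nodes: 4


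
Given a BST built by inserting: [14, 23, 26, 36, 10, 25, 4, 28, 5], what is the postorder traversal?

Tree insertion order: [14, 23, 26, 36, 10, 25, 4, 28, 5]
Tree (level-order array): [14, 10, 23, 4, None, None, 26, None, 5, 25, 36, None, None, None, None, 28]
Postorder traversal: [5, 4, 10, 25, 28, 36, 26, 23, 14]


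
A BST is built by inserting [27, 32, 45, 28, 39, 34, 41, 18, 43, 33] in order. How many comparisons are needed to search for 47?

Search path for 47: 27 -> 32 -> 45
Found: False
Comparisons: 3


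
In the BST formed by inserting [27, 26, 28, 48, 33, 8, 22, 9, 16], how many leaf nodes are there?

Tree built from: [27, 26, 28, 48, 33, 8, 22, 9, 16]
Tree (level-order array): [27, 26, 28, 8, None, None, 48, None, 22, 33, None, 9, None, None, None, None, 16]
Rule: A leaf has 0 children.
Per-node child counts:
  node 27: 2 child(ren)
  node 26: 1 child(ren)
  node 8: 1 child(ren)
  node 22: 1 child(ren)
  node 9: 1 child(ren)
  node 16: 0 child(ren)
  node 28: 1 child(ren)
  node 48: 1 child(ren)
  node 33: 0 child(ren)
Matching nodes: [16, 33]
Count of leaf nodes: 2


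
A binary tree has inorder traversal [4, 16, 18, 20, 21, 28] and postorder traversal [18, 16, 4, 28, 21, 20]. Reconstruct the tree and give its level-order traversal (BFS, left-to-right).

Inorder:   [4, 16, 18, 20, 21, 28]
Postorder: [18, 16, 4, 28, 21, 20]
Algorithm: postorder visits root last, so walk postorder right-to-left;
each value is the root of the current inorder slice — split it at that
value, recurse on the right subtree first, then the left.
Recursive splits:
  root=20; inorder splits into left=[4, 16, 18], right=[21, 28]
  root=21; inorder splits into left=[], right=[28]
  root=28; inorder splits into left=[], right=[]
  root=4; inorder splits into left=[], right=[16, 18]
  root=16; inorder splits into left=[], right=[18]
  root=18; inorder splits into left=[], right=[]
Reconstructed level-order: [20, 4, 21, 16, 28, 18]


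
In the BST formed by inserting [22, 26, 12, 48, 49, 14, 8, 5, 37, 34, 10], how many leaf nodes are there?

Tree built from: [22, 26, 12, 48, 49, 14, 8, 5, 37, 34, 10]
Tree (level-order array): [22, 12, 26, 8, 14, None, 48, 5, 10, None, None, 37, 49, None, None, None, None, 34]
Rule: A leaf has 0 children.
Per-node child counts:
  node 22: 2 child(ren)
  node 12: 2 child(ren)
  node 8: 2 child(ren)
  node 5: 0 child(ren)
  node 10: 0 child(ren)
  node 14: 0 child(ren)
  node 26: 1 child(ren)
  node 48: 2 child(ren)
  node 37: 1 child(ren)
  node 34: 0 child(ren)
  node 49: 0 child(ren)
Matching nodes: [5, 10, 14, 34, 49]
Count of leaf nodes: 5


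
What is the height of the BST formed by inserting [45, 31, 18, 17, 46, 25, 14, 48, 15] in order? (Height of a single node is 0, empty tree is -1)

Insertion order: [45, 31, 18, 17, 46, 25, 14, 48, 15]
Tree (level-order array): [45, 31, 46, 18, None, None, 48, 17, 25, None, None, 14, None, None, None, None, 15]
Compute height bottom-up (empty subtree = -1):
  height(15) = 1 + max(-1, -1) = 0
  height(14) = 1 + max(-1, 0) = 1
  height(17) = 1 + max(1, -1) = 2
  height(25) = 1 + max(-1, -1) = 0
  height(18) = 1 + max(2, 0) = 3
  height(31) = 1 + max(3, -1) = 4
  height(48) = 1 + max(-1, -1) = 0
  height(46) = 1 + max(-1, 0) = 1
  height(45) = 1 + max(4, 1) = 5
Height = 5


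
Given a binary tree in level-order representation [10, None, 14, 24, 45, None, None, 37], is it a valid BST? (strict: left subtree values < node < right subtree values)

Level-order array: [10, None, 14, 24, 45, None, None, 37]
Validate using subtree bounds (lo, hi): at each node, require lo < value < hi,
then recurse left with hi=value and right with lo=value.
Preorder trace (stopping at first violation):
  at node 10 with bounds (-inf, +inf): OK
  at node 14 with bounds (10, +inf): OK
  at node 24 with bounds (10, 14): VIOLATION
Node 24 violates its bound: not (10 < 24 < 14).
Result: Not a valid BST


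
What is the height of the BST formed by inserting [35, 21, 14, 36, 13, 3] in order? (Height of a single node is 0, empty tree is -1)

Insertion order: [35, 21, 14, 36, 13, 3]
Tree (level-order array): [35, 21, 36, 14, None, None, None, 13, None, 3]
Compute height bottom-up (empty subtree = -1):
  height(3) = 1 + max(-1, -1) = 0
  height(13) = 1 + max(0, -1) = 1
  height(14) = 1 + max(1, -1) = 2
  height(21) = 1 + max(2, -1) = 3
  height(36) = 1 + max(-1, -1) = 0
  height(35) = 1 + max(3, 0) = 4
Height = 4


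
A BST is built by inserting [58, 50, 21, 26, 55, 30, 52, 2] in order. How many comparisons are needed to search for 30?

Search path for 30: 58 -> 50 -> 21 -> 26 -> 30
Found: True
Comparisons: 5


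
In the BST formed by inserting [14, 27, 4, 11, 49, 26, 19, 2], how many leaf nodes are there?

Tree built from: [14, 27, 4, 11, 49, 26, 19, 2]
Tree (level-order array): [14, 4, 27, 2, 11, 26, 49, None, None, None, None, 19]
Rule: A leaf has 0 children.
Per-node child counts:
  node 14: 2 child(ren)
  node 4: 2 child(ren)
  node 2: 0 child(ren)
  node 11: 0 child(ren)
  node 27: 2 child(ren)
  node 26: 1 child(ren)
  node 19: 0 child(ren)
  node 49: 0 child(ren)
Matching nodes: [2, 11, 19, 49]
Count of leaf nodes: 4


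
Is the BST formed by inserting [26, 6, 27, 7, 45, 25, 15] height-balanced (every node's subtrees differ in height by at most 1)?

Tree (level-order array): [26, 6, 27, None, 7, None, 45, None, 25, None, None, 15]
Definition: a tree is height-balanced if, at every node, |h(left) - h(right)| <= 1 (empty subtree has height -1).
Bottom-up per-node check:
  node 15: h_left=-1, h_right=-1, diff=0 [OK], height=0
  node 25: h_left=0, h_right=-1, diff=1 [OK], height=1
  node 7: h_left=-1, h_right=1, diff=2 [FAIL (|-1-1|=2 > 1)], height=2
  node 6: h_left=-1, h_right=2, diff=3 [FAIL (|-1-2|=3 > 1)], height=3
  node 45: h_left=-1, h_right=-1, diff=0 [OK], height=0
  node 27: h_left=-1, h_right=0, diff=1 [OK], height=1
  node 26: h_left=3, h_right=1, diff=2 [FAIL (|3-1|=2 > 1)], height=4
Node 7 violates the condition: |-1 - 1| = 2 > 1.
Result: Not balanced


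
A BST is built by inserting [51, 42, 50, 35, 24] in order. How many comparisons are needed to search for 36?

Search path for 36: 51 -> 42 -> 35
Found: False
Comparisons: 3


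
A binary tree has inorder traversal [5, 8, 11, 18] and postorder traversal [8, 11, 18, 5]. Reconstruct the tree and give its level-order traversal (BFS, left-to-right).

Inorder:   [5, 8, 11, 18]
Postorder: [8, 11, 18, 5]
Algorithm: postorder visits root last, so walk postorder right-to-left;
each value is the root of the current inorder slice — split it at that
value, recurse on the right subtree first, then the left.
Recursive splits:
  root=5; inorder splits into left=[], right=[8, 11, 18]
  root=18; inorder splits into left=[8, 11], right=[]
  root=11; inorder splits into left=[8], right=[]
  root=8; inorder splits into left=[], right=[]
Reconstructed level-order: [5, 18, 11, 8]


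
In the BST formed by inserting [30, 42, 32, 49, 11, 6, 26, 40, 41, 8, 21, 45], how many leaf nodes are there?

Tree built from: [30, 42, 32, 49, 11, 6, 26, 40, 41, 8, 21, 45]
Tree (level-order array): [30, 11, 42, 6, 26, 32, 49, None, 8, 21, None, None, 40, 45, None, None, None, None, None, None, 41]
Rule: A leaf has 0 children.
Per-node child counts:
  node 30: 2 child(ren)
  node 11: 2 child(ren)
  node 6: 1 child(ren)
  node 8: 0 child(ren)
  node 26: 1 child(ren)
  node 21: 0 child(ren)
  node 42: 2 child(ren)
  node 32: 1 child(ren)
  node 40: 1 child(ren)
  node 41: 0 child(ren)
  node 49: 1 child(ren)
  node 45: 0 child(ren)
Matching nodes: [8, 21, 41, 45]
Count of leaf nodes: 4


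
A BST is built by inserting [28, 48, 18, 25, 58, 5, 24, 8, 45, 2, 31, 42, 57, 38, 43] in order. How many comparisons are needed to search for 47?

Search path for 47: 28 -> 48 -> 45
Found: False
Comparisons: 3


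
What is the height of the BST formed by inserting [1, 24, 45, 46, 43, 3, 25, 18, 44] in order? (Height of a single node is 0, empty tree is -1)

Insertion order: [1, 24, 45, 46, 43, 3, 25, 18, 44]
Tree (level-order array): [1, None, 24, 3, 45, None, 18, 43, 46, None, None, 25, 44]
Compute height bottom-up (empty subtree = -1):
  height(18) = 1 + max(-1, -1) = 0
  height(3) = 1 + max(-1, 0) = 1
  height(25) = 1 + max(-1, -1) = 0
  height(44) = 1 + max(-1, -1) = 0
  height(43) = 1 + max(0, 0) = 1
  height(46) = 1 + max(-1, -1) = 0
  height(45) = 1 + max(1, 0) = 2
  height(24) = 1 + max(1, 2) = 3
  height(1) = 1 + max(-1, 3) = 4
Height = 4


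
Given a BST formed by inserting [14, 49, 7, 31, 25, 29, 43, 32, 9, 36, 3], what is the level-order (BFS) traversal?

Tree insertion order: [14, 49, 7, 31, 25, 29, 43, 32, 9, 36, 3]
Tree (level-order array): [14, 7, 49, 3, 9, 31, None, None, None, None, None, 25, 43, None, 29, 32, None, None, None, None, 36]
BFS from the root, enqueuing left then right child of each popped node:
  queue [14] -> pop 14, enqueue [7, 49], visited so far: [14]
  queue [7, 49] -> pop 7, enqueue [3, 9], visited so far: [14, 7]
  queue [49, 3, 9] -> pop 49, enqueue [31], visited so far: [14, 7, 49]
  queue [3, 9, 31] -> pop 3, enqueue [none], visited so far: [14, 7, 49, 3]
  queue [9, 31] -> pop 9, enqueue [none], visited so far: [14, 7, 49, 3, 9]
  queue [31] -> pop 31, enqueue [25, 43], visited so far: [14, 7, 49, 3, 9, 31]
  queue [25, 43] -> pop 25, enqueue [29], visited so far: [14, 7, 49, 3, 9, 31, 25]
  queue [43, 29] -> pop 43, enqueue [32], visited so far: [14, 7, 49, 3, 9, 31, 25, 43]
  queue [29, 32] -> pop 29, enqueue [none], visited so far: [14, 7, 49, 3, 9, 31, 25, 43, 29]
  queue [32] -> pop 32, enqueue [36], visited so far: [14, 7, 49, 3, 9, 31, 25, 43, 29, 32]
  queue [36] -> pop 36, enqueue [none], visited so far: [14, 7, 49, 3, 9, 31, 25, 43, 29, 32, 36]
Result: [14, 7, 49, 3, 9, 31, 25, 43, 29, 32, 36]


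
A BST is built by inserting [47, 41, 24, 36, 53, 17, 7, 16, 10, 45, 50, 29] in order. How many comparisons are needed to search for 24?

Search path for 24: 47 -> 41 -> 24
Found: True
Comparisons: 3


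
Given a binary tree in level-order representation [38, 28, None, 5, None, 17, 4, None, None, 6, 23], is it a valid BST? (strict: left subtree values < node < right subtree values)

Level-order array: [38, 28, None, 5, None, 17, 4, None, None, 6, 23]
Validate using subtree bounds (lo, hi): at each node, require lo < value < hi,
then recurse left with hi=value and right with lo=value.
Preorder trace (stopping at first violation):
  at node 38 with bounds (-inf, +inf): OK
  at node 28 with bounds (-inf, 38): OK
  at node 5 with bounds (-inf, 28): OK
  at node 17 with bounds (-inf, 5): VIOLATION
Node 17 violates its bound: not (-inf < 17 < 5).
Result: Not a valid BST


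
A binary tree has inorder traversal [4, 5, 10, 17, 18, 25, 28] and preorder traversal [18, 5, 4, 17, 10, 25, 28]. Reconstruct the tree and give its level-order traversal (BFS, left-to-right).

Inorder:  [4, 5, 10, 17, 18, 25, 28]
Preorder: [18, 5, 4, 17, 10, 25, 28]
Algorithm: preorder visits root first, so consume preorder in order;
for each root, split the current inorder slice at that value into
left-subtree inorder and right-subtree inorder, then recurse.
Recursive splits:
  root=18; inorder splits into left=[4, 5, 10, 17], right=[25, 28]
  root=5; inorder splits into left=[4], right=[10, 17]
  root=4; inorder splits into left=[], right=[]
  root=17; inorder splits into left=[10], right=[]
  root=10; inorder splits into left=[], right=[]
  root=25; inorder splits into left=[], right=[28]
  root=28; inorder splits into left=[], right=[]
Reconstructed level-order: [18, 5, 25, 4, 17, 28, 10]


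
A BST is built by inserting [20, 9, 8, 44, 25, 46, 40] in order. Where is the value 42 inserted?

Starting tree (level order): [20, 9, 44, 8, None, 25, 46, None, None, None, 40]
Insertion path: 20 -> 44 -> 25 -> 40
Result: insert 42 as right child of 40
Final tree (level order): [20, 9, 44, 8, None, 25, 46, None, None, None, 40, None, None, None, 42]


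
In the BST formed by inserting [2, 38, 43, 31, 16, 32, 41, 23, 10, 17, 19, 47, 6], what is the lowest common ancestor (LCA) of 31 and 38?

Tree insertion order: [2, 38, 43, 31, 16, 32, 41, 23, 10, 17, 19, 47, 6]
Tree (level-order array): [2, None, 38, 31, 43, 16, 32, 41, 47, 10, 23, None, None, None, None, None, None, 6, None, 17, None, None, None, None, 19]
In a BST, the LCA of p=31, q=38 is the first node v on the
root-to-leaf path with p <= v <= q (go left if both < v, right if both > v).
Walk from root:
  at 2: both 31 and 38 > 2, go right
  at 38: 31 <= 38 <= 38, this is the LCA
LCA = 38


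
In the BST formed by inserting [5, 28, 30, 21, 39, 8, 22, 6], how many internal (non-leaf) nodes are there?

Tree built from: [5, 28, 30, 21, 39, 8, 22, 6]
Tree (level-order array): [5, None, 28, 21, 30, 8, 22, None, 39, 6]
Rule: An internal node has at least one child.
Per-node child counts:
  node 5: 1 child(ren)
  node 28: 2 child(ren)
  node 21: 2 child(ren)
  node 8: 1 child(ren)
  node 6: 0 child(ren)
  node 22: 0 child(ren)
  node 30: 1 child(ren)
  node 39: 0 child(ren)
Matching nodes: [5, 28, 21, 8, 30]
Count of internal (non-leaf) nodes: 5


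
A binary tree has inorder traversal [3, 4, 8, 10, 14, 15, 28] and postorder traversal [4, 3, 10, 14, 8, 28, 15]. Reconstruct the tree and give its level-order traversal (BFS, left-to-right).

Inorder:   [3, 4, 8, 10, 14, 15, 28]
Postorder: [4, 3, 10, 14, 8, 28, 15]
Algorithm: postorder visits root last, so walk postorder right-to-left;
each value is the root of the current inorder slice — split it at that
value, recurse on the right subtree first, then the left.
Recursive splits:
  root=15; inorder splits into left=[3, 4, 8, 10, 14], right=[28]
  root=28; inorder splits into left=[], right=[]
  root=8; inorder splits into left=[3, 4], right=[10, 14]
  root=14; inorder splits into left=[10], right=[]
  root=10; inorder splits into left=[], right=[]
  root=3; inorder splits into left=[], right=[4]
  root=4; inorder splits into left=[], right=[]
Reconstructed level-order: [15, 8, 28, 3, 14, 4, 10]


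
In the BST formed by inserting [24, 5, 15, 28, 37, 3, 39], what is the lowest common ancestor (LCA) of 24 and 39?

Tree insertion order: [24, 5, 15, 28, 37, 3, 39]
Tree (level-order array): [24, 5, 28, 3, 15, None, 37, None, None, None, None, None, 39]
In a BST, the LCA of p=24, q=39 is the first node v on the
root-to-leaf path with p <= v <= q (go left if both < v, right if both > v).
Walk from root:
  at 24: 24 <= 24 <= 39, this is the LCA
LCA = 24


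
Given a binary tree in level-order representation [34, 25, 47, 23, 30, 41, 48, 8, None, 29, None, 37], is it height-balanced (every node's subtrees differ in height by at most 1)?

Tree (level-order array): [34, 25, 47, 23, 30, 41, 48, 8, None, 29, None, 37]
Definition: a tree is height-balanced if, at every node, |h(left) - h(right)| <= 1 (empty subtree has height -1).
Bottom-up per-node check:
  node 8: h_left=-1, h_right=-1, diff=0 [OK], height=0
  node 23: h_left=0, h_right=-1, diff=1 [OK], height=1
  node 29: h_left=-1, h_right=-1, diff=0 [OK], height=0
  node 30: h_left=0, h_right=-1, diff=1 [OK], height=1
  node 25: h_left=1, h_right=1, diff=0 [OK], height=2
  node 37: h_left=-1, h_right=-1, diff=0 [OK], height=0
  node 41: h_left=0, h_right=-1, diff=1 [OK], height=1
  node 48: h_left=-1, h_right=-1, diff=0 [OK], height=0
  node 47: h_left=1, h_right=0, diff=1 [OK], height=2
  node 34: h_left=2, h_right=2, diff=0 [OK], height=3
All nodes satisfy the balance condition.
Result: Balanced
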